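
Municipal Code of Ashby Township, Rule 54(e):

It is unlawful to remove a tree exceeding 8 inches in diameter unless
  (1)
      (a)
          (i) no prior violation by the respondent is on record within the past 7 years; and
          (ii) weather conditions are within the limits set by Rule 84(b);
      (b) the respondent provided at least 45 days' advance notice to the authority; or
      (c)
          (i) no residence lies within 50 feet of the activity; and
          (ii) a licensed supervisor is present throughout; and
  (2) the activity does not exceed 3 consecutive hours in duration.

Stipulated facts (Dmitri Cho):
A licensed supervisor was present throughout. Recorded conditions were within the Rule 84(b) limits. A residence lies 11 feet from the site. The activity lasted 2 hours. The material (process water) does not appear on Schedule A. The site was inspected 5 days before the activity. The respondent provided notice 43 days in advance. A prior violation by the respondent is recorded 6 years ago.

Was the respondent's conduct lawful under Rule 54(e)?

No — unlawful.

(i) no prior violation — not satisfied.
(ii) weather ok — holds.
(a): F AND T → false.
(b) ≥45 days' notice — not satisfied.
(i) no residence in 50 ft — fails.
(ii) supervisor present — satisfied.
(c): F AND T → false.
(1) = F OR F OR F = false.
(2) ≤ 3 hrs duration — satisfied.
Overall = F AND T = false.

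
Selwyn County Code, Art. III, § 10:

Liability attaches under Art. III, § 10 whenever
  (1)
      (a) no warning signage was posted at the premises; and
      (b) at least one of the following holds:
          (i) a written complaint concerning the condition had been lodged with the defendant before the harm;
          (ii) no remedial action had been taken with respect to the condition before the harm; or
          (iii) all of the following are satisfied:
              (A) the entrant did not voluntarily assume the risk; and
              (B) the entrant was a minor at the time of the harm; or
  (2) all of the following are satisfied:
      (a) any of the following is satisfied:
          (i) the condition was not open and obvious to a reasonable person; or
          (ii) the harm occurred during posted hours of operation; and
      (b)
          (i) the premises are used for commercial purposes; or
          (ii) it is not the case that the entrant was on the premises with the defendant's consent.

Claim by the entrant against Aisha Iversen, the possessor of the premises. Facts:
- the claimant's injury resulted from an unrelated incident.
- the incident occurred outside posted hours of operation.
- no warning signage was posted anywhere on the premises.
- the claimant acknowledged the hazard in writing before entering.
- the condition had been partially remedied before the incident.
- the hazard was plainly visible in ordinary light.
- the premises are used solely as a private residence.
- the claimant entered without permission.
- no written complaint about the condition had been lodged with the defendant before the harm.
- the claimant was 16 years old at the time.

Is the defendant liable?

No — not liable.

(a) no signage posted — satisfied.
(i) complaint lodged — fails.
(ii) no remedial action — fails.
(A) no assumed risk — fails.
(B) entrant a minor — satisfied.
(iii): F AND T → false.
So (b) is not satisfied (F OR F OR F).
(1): T AND F → false.
(i) not open/obvious — fails.
(ii) during posted hours — not satisfied.
(a) = F OR F = false.
(i) commercial use — not satisfied.
(ii) not (consent to enter) — met.
(b): F OR T → true.
(2): F AND T → false.
Overall: F OR F → false.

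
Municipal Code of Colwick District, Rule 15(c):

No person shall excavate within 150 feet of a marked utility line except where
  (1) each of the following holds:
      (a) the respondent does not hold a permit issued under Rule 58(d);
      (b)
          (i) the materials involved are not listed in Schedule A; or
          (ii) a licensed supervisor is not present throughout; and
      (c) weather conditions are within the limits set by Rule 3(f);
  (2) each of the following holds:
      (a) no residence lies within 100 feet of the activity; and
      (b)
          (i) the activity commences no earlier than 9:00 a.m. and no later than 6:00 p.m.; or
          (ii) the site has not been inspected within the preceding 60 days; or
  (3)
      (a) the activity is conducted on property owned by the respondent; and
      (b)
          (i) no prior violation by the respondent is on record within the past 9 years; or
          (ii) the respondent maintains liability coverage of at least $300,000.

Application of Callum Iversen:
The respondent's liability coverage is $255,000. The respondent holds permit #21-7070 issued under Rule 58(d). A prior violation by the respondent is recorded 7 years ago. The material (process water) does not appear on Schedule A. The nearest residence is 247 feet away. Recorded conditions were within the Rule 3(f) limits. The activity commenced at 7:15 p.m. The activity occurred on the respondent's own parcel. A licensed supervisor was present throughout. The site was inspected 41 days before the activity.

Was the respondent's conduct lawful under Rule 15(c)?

No — unlawful.

(a) not (holds permit) — not met.
(i) not (Schedule A material) — met.
(ii) not (supervisor present) — not met.
(b): T OR F → true.
(c) weather ok — met.
(1): F AND T AND T → false.
(a) no residence in 100 ft — satisfied.
(i) start within hours — not met.
(ii) not (site inspected) — fails.
(b) = F OR F = false.
So (2) is not satisfied (T AND F).
(a) own property — met.
(i) no prior violation — fails.
(ii) coverage ≥ $300,000 — not satisfied.
(b): F OR F → false.
(3): T AND F → false.
So Overall is not satisfied (F OR F OR F).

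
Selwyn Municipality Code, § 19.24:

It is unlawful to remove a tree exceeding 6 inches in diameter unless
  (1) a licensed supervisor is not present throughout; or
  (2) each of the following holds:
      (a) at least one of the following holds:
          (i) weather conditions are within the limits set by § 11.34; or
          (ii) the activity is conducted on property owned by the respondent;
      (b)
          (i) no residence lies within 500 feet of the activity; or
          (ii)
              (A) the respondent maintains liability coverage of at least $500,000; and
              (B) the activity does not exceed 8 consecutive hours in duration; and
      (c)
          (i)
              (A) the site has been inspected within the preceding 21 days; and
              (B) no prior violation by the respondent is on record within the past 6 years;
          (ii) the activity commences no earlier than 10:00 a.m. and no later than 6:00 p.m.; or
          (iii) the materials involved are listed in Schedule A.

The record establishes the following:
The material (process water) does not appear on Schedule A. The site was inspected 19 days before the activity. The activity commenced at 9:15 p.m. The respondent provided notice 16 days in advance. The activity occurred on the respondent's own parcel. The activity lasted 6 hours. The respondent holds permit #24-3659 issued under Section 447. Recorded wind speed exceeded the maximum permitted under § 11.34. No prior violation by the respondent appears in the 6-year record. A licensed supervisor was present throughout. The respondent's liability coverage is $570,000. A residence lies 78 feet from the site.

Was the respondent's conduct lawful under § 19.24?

Yes — lawful.

(1) not (supervisor present) — not satisfied.
(i) weather ok — not satisfied.
(ii) own property — met.
(a) = F OR T = true.
(i) no residence in 500 ft — fails.
(A) coverage ≥ $500,000 — met.
(B) ≤ 8 hrs duration — satisfied.
(ii) = T AND T = true.
So (b) is satisfied (F OR T).
(A) site inspected — met.
(B) no prior violation — satisfied.
So (i) is satisfied (T AND T).
(ii) start within hours — not met.
(iii) Schedule A material — fails.
So (c) is satisfied (T OR F OR F).
(2): T AND T AND T → true.
So Overall is satisfied (F OR T).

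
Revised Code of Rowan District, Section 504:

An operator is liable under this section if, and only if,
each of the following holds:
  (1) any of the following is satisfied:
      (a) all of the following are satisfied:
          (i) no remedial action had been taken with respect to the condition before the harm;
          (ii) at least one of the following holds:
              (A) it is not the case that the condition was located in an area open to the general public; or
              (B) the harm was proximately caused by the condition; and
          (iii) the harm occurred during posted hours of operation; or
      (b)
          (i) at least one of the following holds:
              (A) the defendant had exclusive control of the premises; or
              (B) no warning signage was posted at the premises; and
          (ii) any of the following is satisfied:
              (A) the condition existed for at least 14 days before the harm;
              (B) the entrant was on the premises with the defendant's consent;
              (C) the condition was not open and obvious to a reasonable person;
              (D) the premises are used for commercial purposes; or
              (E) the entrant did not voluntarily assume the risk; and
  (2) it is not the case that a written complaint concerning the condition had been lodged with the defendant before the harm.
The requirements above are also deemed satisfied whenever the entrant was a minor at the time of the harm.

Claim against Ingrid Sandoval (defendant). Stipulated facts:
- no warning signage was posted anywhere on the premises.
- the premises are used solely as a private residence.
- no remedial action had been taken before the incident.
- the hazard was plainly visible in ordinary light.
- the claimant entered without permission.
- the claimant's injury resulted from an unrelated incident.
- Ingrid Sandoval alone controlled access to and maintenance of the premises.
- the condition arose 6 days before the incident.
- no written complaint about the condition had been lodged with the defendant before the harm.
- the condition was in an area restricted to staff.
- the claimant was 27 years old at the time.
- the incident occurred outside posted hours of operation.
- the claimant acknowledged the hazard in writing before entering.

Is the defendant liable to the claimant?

(i) no remedial action — satisfied.
(A) not (public area) — satisfied.
(B) proximate cause — fails.
(ii) = T OR F = true.
(iii) during posted hours — not met.
(a): T AND T AND F → false.
(A) exclusive control — met.
(B) no signage posted — holds.
(i) = T OR T = true.
(A) condition ≥14 days old — fails.
(B) consent to enter — not met.
(C) not open/obvious — not satisfied.
(D) commercial use — not met.
(E) no assumed risk — not satisfied.
(ii): F OR F OR F OR F OR F → false.
So (b) is not satisfied (T AND F).
(1) = F OR F = false.
(2) not (complaint lodged) — holds.
Overall: F AND T → false.
Exception (entrant a minor) — not satisfied.
Result: main false OR exception false → false.

No — not liable.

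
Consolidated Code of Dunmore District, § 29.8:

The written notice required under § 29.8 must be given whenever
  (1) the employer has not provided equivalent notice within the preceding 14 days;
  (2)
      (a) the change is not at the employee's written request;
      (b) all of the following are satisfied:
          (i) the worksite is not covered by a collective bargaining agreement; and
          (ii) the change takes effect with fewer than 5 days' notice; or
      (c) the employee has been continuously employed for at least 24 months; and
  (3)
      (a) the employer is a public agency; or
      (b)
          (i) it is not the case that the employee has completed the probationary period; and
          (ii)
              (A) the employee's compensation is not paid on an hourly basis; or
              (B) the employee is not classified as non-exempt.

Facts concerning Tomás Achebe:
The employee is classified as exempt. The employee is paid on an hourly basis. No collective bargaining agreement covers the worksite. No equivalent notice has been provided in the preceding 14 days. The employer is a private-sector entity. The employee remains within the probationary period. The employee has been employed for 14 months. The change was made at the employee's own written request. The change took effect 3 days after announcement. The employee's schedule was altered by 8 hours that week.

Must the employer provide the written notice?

Yes — required.

(1) no recent notice — satisfied.
(a) not employee-requested — not met.
(i) no CBA — met.
(ii) < 5 days' notice — satisfied.
So (b) is satisfied (T AND T).
(c) tenure ≥ 24 mo. — not met.
So (2) is satisfied (F OR T OR F).
(a) public agency — not satisfied.
(i) not (past probation) — met.
(A) not (hourly-paid) — fails.
(B) not (non-exempt) — holds.
So (ii) is satisfied (F OR T).
(b) = T AND T = true.
So (3) is satisfied (F OR T).
So Overall is satisfied (T AND T AND T).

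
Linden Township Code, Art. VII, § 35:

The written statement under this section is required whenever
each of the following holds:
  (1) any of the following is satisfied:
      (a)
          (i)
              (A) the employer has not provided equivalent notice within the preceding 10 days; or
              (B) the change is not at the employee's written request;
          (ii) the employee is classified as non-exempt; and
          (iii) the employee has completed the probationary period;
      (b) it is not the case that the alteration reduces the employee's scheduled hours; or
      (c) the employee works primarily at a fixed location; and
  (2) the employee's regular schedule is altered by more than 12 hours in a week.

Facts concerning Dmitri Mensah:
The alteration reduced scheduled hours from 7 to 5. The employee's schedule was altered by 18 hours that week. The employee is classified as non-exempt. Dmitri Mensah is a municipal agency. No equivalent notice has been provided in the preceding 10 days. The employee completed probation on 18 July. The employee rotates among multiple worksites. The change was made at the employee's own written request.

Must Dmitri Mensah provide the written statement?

Yes — required.

(A) no recent notice — met.
(B) not employee-requested — fails.
(i): T OR F → true.
(ii) non-exempt — met.
(iii) past probation — met.
(a) = T AND T AND T = true.
(b) not (hours reduced) — not satisfied.
(c) fixed location — fails.
(1) = T OR F OR F = true.
(2) schedule shift > 12h — met.
Overall = T AND T = true.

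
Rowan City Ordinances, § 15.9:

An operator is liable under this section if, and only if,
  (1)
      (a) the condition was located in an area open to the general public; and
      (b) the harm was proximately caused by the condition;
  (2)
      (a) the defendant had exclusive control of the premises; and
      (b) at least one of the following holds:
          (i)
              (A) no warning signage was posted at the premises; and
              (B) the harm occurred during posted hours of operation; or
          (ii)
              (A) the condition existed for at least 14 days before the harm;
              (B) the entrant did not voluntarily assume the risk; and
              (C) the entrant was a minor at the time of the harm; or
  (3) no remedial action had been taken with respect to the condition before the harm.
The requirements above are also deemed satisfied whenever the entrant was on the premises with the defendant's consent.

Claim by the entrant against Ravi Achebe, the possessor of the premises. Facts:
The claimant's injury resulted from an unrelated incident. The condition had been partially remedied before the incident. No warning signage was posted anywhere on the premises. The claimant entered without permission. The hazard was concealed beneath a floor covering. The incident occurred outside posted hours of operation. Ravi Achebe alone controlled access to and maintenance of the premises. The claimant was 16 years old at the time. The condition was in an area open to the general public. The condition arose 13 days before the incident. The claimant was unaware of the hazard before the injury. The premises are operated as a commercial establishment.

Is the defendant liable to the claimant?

(a) public area — holds.
(b) proximate cause — not satisfied.
(1): T AND F → false.
(a) exclusive control — satisfied.
(A) no signage posted — satisfied.
(B) during posted hours — not satisfied.
So (i) is not satisfied (T AND F).
(A) condition ≥14 days old — not satisfied.
(B) no assumed risk — holds.
(C) entrant a minor — met.
(ii) = F AND T AND T = false.
So (b) is not satisfied (F OR F).
(2) = T AND F = false.
(3) no remedial action — not met.
So Overall is not satisfied (F OR F OR F).
Exception (consent to enter) — not satisfied.
Result: main false OR exception false → false.

No — not liable.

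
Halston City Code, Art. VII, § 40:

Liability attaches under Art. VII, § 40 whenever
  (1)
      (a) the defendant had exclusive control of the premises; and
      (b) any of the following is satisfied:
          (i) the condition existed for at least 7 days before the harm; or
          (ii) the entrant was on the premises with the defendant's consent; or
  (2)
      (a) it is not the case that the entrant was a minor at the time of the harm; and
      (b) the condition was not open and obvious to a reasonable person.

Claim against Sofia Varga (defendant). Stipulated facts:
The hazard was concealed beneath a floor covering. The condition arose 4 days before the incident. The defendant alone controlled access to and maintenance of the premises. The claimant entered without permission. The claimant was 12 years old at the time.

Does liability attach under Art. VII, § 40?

(a) exclusive control — holds.
(i) condition ≥7 days old — not met.
(ii) consent to enter — not met.
(b) = F OR F = false.
(1): T AND F → false.
(a) not (entrant a minor) — fails.
(b) not open/obvious — satisfied.
So (2) is not satisfied (F AND T).
Overall: F OR F → false.

No — not liable.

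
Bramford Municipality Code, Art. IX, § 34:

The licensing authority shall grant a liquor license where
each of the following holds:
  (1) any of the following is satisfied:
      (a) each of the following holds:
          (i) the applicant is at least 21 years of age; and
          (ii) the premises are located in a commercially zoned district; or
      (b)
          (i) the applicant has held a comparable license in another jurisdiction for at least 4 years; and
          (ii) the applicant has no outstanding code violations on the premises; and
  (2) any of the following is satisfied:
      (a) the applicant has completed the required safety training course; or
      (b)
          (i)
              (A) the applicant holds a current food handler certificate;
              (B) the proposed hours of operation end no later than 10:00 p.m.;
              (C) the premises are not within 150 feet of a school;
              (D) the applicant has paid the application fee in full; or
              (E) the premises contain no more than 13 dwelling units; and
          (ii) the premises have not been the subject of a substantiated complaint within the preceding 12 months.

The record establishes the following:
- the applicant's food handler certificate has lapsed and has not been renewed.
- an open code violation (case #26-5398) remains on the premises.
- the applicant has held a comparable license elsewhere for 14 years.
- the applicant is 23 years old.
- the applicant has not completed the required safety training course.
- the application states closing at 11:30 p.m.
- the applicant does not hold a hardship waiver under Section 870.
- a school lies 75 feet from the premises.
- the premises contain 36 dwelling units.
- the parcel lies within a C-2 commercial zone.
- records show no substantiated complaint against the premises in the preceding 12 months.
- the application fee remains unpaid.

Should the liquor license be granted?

(i) age ≥ 21 — holds.
(ii) commercially zoned — satisfied.
(a): T AND T → true.
(i) prior license ≥ 4 yr — satisfied.
(ii) no code violations — fails.
(b) = T AND F = false.
So (1) is satisfied (T OR F).
(a) safety training — not satisfied.
(A) food handler cert. — not satisfied.
(B) closes by 10 p.m. — not met.
(C) ≥150 ft from school — fails.
(D) fee paid — fails.
(E) ≤ 13 units — not satisfied.
(i) = F OR F OR F OR F OR F = false.
(ii) no complaint in 12 mo. — holds.
(b) = F AND T = false.
So (2) is not satisfied (F OR F).
Overall: T AND F → false.

No — denied.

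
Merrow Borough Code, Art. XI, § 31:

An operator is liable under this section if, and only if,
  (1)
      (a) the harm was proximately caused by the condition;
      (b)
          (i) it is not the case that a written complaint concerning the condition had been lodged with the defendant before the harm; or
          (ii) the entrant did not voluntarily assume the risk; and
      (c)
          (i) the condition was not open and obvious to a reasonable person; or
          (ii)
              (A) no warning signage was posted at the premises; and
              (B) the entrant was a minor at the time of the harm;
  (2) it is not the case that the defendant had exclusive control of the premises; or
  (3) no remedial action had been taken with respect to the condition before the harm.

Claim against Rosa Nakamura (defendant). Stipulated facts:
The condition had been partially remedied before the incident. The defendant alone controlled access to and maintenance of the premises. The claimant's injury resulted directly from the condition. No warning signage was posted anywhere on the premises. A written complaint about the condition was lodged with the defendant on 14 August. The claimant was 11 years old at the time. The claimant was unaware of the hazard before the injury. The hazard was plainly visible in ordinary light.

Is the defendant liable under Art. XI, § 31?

Yes — liable.

(a) proximate cause — met.
(i) not (complaint lodged) — fails.
(ii) no assumed risk — satisfied.
So (b) is satisfied (F OR T).
(i) not open/obvious — not met.
(A) no signage posted — satisfied.
(B) entrant a minor — met.
(ii): T AND T → true.
(c) = F OR T = true.
(1) = T AND T AND T = true.
(2) not (exclusive control) — not satisfied.
(3) no remedial action — not met.
So Overall is satisfied (T OR F OR F).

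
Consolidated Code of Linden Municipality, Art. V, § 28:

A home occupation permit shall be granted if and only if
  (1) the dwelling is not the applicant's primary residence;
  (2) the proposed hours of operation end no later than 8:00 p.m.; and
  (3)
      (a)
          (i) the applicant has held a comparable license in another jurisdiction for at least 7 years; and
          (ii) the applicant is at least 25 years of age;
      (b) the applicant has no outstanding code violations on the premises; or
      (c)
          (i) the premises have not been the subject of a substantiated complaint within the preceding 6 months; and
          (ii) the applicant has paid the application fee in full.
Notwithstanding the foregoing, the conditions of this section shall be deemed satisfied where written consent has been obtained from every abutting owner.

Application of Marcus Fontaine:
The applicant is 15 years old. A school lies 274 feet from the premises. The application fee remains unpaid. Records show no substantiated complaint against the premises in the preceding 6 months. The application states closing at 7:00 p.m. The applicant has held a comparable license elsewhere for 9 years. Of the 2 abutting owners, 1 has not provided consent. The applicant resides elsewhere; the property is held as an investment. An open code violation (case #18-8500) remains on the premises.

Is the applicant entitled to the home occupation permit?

(1) not (primary residence) — holds.
(2) closes by 8 p.m. — met.
(i) prior license ≥ 7 yr — met.
(ii) age ≥ 25 — not satisfied.
So (a) is not satisfied (T AND F).
(b) no code violations — not met.
(i) no complaint in 6 mo. — met.
(ii) fee paid — not satisfied.
(c) = T AND F = false.
So (3) is not satisfied (F OR F OR F).
Overall = T AND T AND F = false.
Exception (all abutters consent) — not satisfied.
Result: main false OR exception false → false.

No — denied.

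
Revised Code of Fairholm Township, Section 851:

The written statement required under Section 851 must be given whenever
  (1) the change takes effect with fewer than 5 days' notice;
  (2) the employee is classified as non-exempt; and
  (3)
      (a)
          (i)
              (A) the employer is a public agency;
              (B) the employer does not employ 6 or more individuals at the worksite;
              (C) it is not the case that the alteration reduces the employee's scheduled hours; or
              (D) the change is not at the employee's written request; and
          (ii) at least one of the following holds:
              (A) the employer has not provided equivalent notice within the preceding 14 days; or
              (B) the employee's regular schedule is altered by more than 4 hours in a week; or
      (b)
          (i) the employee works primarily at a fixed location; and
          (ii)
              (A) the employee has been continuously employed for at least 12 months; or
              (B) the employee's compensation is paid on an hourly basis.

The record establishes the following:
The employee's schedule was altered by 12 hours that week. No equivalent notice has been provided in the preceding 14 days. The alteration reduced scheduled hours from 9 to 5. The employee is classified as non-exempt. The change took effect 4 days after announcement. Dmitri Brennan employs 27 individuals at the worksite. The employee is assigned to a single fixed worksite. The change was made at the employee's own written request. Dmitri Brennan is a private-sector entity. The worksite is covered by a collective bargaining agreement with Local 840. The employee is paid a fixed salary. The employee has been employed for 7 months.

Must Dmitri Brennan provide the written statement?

(1) < 5 days' notice — met.
(2) non-exempt — holds.
(A) public agency — not met.
(B) not (≥ 6 at site) — fails.
(C) not (hours reduced) — not satisfied.
(D) not employee-requested — not satisfied.
So (i) is not satisfied (F OR F OR F OR F).
(A) no recent notice — holds.
(B) schedule shift > 4h — holds.
(ii): T OR T → true.
So (a) is not satisfied (F AND T).
(i) fixed location — satisfied.
(A) tenure ≥ 12 mo. — not satisfied.
(B) hourly-paid — not met.
(ii) = F OR F = false.
(b): T AND F → false.
So (3) is not satisfied (F OR F).
So Overall is not satisfied (T AND T AND F).

No — not required.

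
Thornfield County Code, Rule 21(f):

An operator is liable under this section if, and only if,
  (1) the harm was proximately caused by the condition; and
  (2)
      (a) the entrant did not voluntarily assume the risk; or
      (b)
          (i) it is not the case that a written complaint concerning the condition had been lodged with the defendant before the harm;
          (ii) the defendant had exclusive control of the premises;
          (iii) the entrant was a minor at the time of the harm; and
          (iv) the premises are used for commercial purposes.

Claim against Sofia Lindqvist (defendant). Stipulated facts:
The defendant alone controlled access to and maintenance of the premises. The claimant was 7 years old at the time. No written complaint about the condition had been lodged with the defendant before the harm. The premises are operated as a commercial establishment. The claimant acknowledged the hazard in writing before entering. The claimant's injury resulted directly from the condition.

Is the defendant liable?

(1) proximate cause — met.
(a) no assumed risk — fails.
(i) not (complaint lodged) — satisfied.
(ii) exclusive control — met.
(iii) entrant a minor — holds.
(iv) commercial use — holds.
(b): T AND T AND T AND T → true.
So (2) is satisfied (F OR T).
So Overall is satisfied (T AND T).

Yes — liable.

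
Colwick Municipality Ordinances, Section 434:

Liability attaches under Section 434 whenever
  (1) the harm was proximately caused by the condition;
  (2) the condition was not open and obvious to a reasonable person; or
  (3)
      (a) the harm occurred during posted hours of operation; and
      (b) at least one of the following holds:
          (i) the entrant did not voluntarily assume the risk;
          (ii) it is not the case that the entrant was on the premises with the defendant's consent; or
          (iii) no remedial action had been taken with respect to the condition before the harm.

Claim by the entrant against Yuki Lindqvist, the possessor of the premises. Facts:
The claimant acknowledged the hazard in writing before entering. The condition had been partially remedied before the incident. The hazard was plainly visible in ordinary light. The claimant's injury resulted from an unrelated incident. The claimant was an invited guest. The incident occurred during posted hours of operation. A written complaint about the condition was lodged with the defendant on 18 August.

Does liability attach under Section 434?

(1) proximate cause — fails.
(2) not open/obvious — not satisfied.
(a) during posted hours — met.
(i) no assumed risk — not met.
(ii) not (consent to enter) — not met.
(iii) no remedial action — fails.
So (b) is not satisfied (F OR F OR F).
So (3) is not satisfied (T AND F).
Overall: F OR F OR F → false.

No — not liable.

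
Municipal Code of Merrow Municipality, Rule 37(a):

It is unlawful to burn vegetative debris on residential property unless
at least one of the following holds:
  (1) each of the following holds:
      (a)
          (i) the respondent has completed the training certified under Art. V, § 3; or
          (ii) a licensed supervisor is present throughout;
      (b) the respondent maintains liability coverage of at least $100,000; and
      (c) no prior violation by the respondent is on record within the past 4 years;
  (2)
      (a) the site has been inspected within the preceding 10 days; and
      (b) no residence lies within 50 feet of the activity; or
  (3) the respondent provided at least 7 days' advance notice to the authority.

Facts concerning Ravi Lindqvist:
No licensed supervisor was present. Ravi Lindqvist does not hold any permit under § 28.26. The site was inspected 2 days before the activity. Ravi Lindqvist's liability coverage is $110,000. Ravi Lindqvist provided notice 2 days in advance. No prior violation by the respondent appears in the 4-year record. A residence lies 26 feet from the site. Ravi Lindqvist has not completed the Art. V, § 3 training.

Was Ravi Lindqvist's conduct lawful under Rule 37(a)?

(i) training certified — not satisfied.
(ii) supervisor present — not met.
(a): F OR F → false.
(b) coverage ≥ $100,000 — satisfied.
(c) no prior violation — met.
(1): F AND T AND T → false.
(a) site inspected — met.
(b) no residence in 50 ft — not satisfied.
(2): T AND F → false.
(3) ≥7 days' notice — not met.
Overall = F OR F OR F = false.

No — unlawful.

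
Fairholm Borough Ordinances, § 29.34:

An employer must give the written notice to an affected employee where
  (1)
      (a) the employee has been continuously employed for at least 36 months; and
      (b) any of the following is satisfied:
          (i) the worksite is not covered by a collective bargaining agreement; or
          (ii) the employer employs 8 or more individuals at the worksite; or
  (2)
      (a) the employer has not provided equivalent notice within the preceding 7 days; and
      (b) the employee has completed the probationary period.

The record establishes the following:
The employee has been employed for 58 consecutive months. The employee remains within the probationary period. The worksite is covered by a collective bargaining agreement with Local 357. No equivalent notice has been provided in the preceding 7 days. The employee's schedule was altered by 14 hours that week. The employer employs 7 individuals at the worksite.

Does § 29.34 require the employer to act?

No — not required.

(a) tenure ≥ 36 mo. — satisfied.
(i) no CBA — not satisfied.
(ii) ≥ 8 at site — not met.
(b): F OR F → false.
So (1) is not satisfied (T AND F).
(a) no recent notice — holds.
(b) past probation — not satisfied.
(2): T AND F → false.
So Overall is not satisfied (F OR F).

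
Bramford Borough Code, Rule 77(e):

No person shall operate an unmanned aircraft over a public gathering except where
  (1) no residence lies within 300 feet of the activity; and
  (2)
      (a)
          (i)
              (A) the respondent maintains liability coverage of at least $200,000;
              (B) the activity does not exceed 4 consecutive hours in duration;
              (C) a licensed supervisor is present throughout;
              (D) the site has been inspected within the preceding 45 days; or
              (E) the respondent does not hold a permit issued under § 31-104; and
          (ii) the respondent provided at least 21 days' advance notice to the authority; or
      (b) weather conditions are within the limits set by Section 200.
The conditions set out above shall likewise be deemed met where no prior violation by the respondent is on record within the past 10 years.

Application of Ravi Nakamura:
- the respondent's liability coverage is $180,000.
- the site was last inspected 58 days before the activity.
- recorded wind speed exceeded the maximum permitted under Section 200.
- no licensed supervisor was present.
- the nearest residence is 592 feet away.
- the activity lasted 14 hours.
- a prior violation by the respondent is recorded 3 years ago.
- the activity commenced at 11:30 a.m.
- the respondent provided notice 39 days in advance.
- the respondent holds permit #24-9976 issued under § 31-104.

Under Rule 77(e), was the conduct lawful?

No — unlawful.

(1) no residence in 300 ft — satisfied.
(A) coverage ≥ $200,000 — not satisfied.
(B) ≤ 4 hrs duration — not met.
(C) supervisor present — fails.
(D) site inspected — not satisfied.
(E) not (holds permit) — not satisfied.
(i): F OR F OR F OR F OR F → false.
(ii) ≥21 days' notice — met.
So (a) is not satisfied (F AND T).
(b) weather ok — not satisfied.
(2) = F OR F = false.
So Overall is not satisfied (T AND F).
Exception (no prior violation) — not satisfied.
Result: main false OR exception false → false.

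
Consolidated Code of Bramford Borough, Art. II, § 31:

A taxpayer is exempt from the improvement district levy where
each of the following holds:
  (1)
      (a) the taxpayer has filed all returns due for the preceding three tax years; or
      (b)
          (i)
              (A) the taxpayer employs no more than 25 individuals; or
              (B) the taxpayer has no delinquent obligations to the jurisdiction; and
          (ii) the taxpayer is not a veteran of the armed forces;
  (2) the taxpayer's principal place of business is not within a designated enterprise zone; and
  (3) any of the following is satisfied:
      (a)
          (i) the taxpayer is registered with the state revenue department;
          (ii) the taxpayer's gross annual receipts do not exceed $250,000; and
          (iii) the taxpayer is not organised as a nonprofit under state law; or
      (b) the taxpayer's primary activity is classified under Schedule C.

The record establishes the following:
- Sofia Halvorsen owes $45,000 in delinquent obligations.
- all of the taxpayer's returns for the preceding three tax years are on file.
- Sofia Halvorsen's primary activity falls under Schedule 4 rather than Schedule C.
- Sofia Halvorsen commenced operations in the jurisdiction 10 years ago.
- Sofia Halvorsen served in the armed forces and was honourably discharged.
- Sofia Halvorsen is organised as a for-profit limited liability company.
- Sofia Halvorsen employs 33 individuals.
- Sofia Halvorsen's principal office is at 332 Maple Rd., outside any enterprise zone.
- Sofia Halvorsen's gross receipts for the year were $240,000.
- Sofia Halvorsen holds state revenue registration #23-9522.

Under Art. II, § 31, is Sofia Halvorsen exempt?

Yes — exempt.

(a) returns current — met.
(A) ≤ 25 employees — not met.
(B) no delinquency — not met.
(i): F OR F → false.
(ii) not (veteran) — not met.
(b) = F AND F = false.
(1) = T OR F = true.
(2) not (in enterprise zone) — met.
(i) state-registered — holds.
(ii) receipts ≤ $250,000 — met.
(iii) not (nonprofit) — satisfied.
(a): T AND T AND T → true.
(b) Schedule C activity — not met.
(3): T OR F → true.
Overall: T AND T AND T → true.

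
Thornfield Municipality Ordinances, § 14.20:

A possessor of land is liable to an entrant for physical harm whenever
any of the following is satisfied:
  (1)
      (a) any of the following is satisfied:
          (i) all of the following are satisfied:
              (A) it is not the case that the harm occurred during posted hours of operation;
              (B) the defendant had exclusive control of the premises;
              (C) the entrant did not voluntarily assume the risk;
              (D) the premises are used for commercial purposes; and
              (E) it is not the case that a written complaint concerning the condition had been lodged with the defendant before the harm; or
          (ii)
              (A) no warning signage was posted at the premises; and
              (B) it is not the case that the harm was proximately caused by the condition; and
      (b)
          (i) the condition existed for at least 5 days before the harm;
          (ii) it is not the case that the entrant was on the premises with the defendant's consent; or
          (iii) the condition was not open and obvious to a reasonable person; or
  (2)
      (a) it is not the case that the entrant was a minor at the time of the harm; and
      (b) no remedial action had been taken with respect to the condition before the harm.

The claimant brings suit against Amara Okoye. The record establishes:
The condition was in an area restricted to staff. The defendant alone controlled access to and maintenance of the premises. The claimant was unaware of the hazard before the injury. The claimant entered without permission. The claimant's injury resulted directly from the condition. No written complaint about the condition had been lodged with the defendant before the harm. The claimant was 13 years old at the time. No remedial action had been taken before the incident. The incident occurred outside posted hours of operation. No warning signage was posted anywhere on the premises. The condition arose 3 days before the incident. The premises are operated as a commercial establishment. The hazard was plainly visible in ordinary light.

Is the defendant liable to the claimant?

(A) not (during posted hours) — satisfied.
(B) exclusive control — met.
(C) no assumed risk — holds.
(D) commercial use — met.
(E) not (complaint lodged) — satisfied.
(i) = T AND T AND T AND T AND T = true.
(A) no signage posted — met.
(B) not (proximate cause) — fails.
(ii): T AND F → false.
So (a) is satisfied (T OR F).
(i) condition ≥5 days old — fails.
(ii) not (consent to enter) — met.
(iii) not open/obvious — fails.
So (b) is satisfied (F OR T OR F).
(1): T AND T → true.
(a) not (entrant a minor) — not satisfied.
(b) no remedial action — met.
(2) = F AND T = false.
Overall: T OR F → true.

Yes — liable.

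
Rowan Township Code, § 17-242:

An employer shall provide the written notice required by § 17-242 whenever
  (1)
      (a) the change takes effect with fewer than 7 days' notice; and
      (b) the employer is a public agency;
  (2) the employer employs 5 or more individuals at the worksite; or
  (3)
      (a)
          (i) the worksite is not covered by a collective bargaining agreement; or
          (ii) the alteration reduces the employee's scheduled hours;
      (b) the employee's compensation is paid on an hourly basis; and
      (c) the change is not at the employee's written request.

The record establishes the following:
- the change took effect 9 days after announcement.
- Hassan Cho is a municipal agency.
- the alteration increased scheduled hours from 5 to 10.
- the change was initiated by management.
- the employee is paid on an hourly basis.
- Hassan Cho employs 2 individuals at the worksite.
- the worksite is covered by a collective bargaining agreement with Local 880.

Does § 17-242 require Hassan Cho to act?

No — not required.

(a) < 7 days' notice — fails.
(b) public agency — satisfied.
(1): F AND T → false.
(2) ≥ 5 at site — not met.
(i) no CBA — fails.
(ii) hours reduced — fails.
(a) = F OR F = false.
(b) hourly-paid — holds.
(c) not employee-requested — satisfied.
So (3) is not satisfied (F AND T AND T).
Overall = F OR F OR F = false.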